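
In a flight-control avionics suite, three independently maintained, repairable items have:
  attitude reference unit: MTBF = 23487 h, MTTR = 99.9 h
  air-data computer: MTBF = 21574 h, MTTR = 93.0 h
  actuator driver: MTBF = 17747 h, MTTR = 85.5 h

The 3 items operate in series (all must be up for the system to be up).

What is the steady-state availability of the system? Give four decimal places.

0.9867

A(attitude reference unit) = MTBF/(MTBF+MTTR) = 23487/(23487+99.9) = 0.995765
A(air-data computer) = MTBF/(MTBF+MTTR) = 21574/(21574+93.0) = 0.995708
A(actuator driver) = MTBF/(MTBF+MTTR) = 17747/(17747+85.5) = 0.995205
Series availability: 0.995765 × 0.995708 × 0.995205 = 0.9867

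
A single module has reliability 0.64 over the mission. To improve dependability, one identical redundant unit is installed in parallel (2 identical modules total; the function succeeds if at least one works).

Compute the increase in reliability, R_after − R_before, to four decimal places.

R_before = 0.64
R_after = 1 − (1 − 0.64)^2 = 0.8704
ΔR = 0.8704 − 0.64 = 0.2304

0.2304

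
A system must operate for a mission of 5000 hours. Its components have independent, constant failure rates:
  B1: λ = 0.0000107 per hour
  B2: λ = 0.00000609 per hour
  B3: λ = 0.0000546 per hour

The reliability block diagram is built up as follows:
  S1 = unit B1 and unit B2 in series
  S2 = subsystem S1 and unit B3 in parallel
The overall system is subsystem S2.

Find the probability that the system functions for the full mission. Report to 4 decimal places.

R(B1) = exp(−0.0000107 × 5000) = 0.947906
R(B2) = exp(−0.00000609 × 5000) = 0.970009
R(B3) = exp(−0.0000546 × 5000) = 0.761093
Series (B1 and B2): 0.947906 × 0.970009 = 0.919477
Parallel ([0.919477] and B3): 1 − (1 − 0.919477)(1 − 0.761093) = 0.9808

0.9808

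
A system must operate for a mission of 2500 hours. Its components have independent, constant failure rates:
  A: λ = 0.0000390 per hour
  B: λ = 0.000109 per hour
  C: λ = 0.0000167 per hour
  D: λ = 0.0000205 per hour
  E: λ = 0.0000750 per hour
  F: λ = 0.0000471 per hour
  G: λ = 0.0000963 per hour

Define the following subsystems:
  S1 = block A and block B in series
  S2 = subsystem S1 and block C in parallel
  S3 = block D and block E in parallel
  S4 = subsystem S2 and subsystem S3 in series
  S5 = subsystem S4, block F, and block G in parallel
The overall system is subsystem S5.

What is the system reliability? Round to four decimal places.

R(A) = exp(−0.0000390 × 2500) = 0.907102
R(B) = exp(−0.000109 × 2500) = 0.761473
R(C) = exp(−0.0000167 × 2500) = 0.959110
R(D) = exp(−0.0000205 × 2500) = 0.950041
R(E) = exp(−0.0000750 × 2500) = 0.829029
R(F) = exp(−0.0000471 × 2500) = 0.888918
R(G) = exp(−0.0000963 × 2500) = 0.786038
Series (A and B): 0.907102 × 0.761473 = 0.690734
Parallel ([0.690734] and C): 1 − (1 − 0.690734)(1 − 0.959110) = 0.987354
Parallel (D and E): 1 − (1 − 0.950041)(1 − 0.829029) = 0.991458
Series ([0.987354] and [0.991458]): 0.987354 × 0.991458 = 0.978920
Parallel ([0.978920], F, and G): 1 − (1 − 0.978920)(1 − 0.888918)(1 − 0.786038) = 0.9995

0.9995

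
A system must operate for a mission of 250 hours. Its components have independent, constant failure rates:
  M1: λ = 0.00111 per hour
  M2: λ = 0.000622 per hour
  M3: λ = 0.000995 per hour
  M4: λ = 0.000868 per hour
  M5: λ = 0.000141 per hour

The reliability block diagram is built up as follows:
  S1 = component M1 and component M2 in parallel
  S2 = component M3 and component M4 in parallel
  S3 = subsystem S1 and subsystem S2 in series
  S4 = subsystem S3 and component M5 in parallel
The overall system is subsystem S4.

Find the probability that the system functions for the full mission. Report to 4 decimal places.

0.9974

R(M1) = exp(−0.00111 × 250) = 0.757676
R(M2) = exp(−0.000622 × 250) = 0.855987
R(M3) = exp(−0.000995 × 250) = 0.779775
R(M4) = exp(−0.000868 × 250) = 0.804930
R(M5) = exp(−0.000141 × 250) = 0.965364
Parallel (M1 and M2): 1 − (1 − 0.757676)(1 − 0.855987) = 0.965102
Parallel (M3 and M4): 1 − (1 − 0.779775)(1 − 0.804930) = 0.957041
Series ([0.965102] and [0.957041]): 0.965102 × 0.957041 = 0.923642
Parallel ([0.923642] and M5): 1 − (1 − 0.923642)(1 − 0.965364) = 0.9974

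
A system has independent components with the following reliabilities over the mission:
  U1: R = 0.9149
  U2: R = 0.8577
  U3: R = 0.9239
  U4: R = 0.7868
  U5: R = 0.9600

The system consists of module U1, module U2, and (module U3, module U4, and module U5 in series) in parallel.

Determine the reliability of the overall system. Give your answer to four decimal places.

Series (U3, U4, and U5): 0.923900 × 0.786800 × 0.960000 = 0.697848
Parallel (U1, U2, and [0.697848]): 1 − (1 − 0.914900)(1 − 0.857700)(1 − 0.697848) = 0.9963

0.9963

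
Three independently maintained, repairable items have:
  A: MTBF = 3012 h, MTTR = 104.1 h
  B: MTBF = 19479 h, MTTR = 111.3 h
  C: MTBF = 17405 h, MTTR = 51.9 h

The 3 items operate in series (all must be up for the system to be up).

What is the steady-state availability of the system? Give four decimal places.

A(A) = MTBF/(MTBF+MTTR) = 3012/(3012+104.1) = 0.966593
A(B) = MTBF/(MTBF+MTTR) = 19479/(19479+111.3) = 0.994319
A(C) = MTBF/(MTBF+MTTR) = 17405/(17405+51.9) = 0.997027
Series availability: 0.966593 × 0.994319 × 0.997027 = 0.9582

0.9582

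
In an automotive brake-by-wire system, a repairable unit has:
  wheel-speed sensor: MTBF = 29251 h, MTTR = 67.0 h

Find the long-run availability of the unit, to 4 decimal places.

A(wheel-speed sensor) = MTBF/(MTBF+MTTR) = 29251/(29251+67.0) = 0.9977

0.9977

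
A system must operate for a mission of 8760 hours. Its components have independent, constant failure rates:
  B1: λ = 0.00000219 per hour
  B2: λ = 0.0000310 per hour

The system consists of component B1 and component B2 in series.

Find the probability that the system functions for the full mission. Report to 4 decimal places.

R(B1) = exp(−0.00000219 × 8760) = 0.980998
R(B2) = exp(−0.0000310 × 8760) = 0.762190
Series (B1 and B2): 0.980998 × 0.762190 = 0.7477

0.7477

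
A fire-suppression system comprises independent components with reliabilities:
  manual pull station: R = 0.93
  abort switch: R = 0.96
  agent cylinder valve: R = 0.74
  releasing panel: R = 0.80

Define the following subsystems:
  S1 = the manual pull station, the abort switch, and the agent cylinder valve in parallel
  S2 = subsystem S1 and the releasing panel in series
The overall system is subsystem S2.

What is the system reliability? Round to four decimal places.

0.7994

Parallel (manual pull station, abort switch, and agent cylinder valve): 1 − (1 − 0.930000)(1 − 0.960000)(1 − 0.740000) = 0.999272
Series ([0.999272] and releasing panel): 0.999272 × 0.800000 = 0.7994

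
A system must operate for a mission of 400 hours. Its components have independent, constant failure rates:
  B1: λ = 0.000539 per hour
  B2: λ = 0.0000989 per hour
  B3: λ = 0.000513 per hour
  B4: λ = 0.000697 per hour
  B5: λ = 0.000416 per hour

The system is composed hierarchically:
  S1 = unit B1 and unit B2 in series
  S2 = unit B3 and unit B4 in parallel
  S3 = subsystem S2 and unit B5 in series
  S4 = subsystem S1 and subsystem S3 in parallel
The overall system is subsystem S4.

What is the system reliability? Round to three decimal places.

0.957

R(B1) = exp(−0.000539 × 400) = 0.80606
R(B2) = exp(−0.0000989 × 400) = 0.96121
R(B3) = exp(−0.000513 × 400) = 0.81448
R(B4) = exp(−0.000697 × 400) = 0.75669
R(B5) = exp(−0.000416 × 400) = 0.84671
Series (B1 and B2): 0.80606 × 0.96121 = 0.77479
Parallel (B3 and B4): 1 − (1 − 0.81448)(1 − 0.75669) = 0.95486
Series ([0.95486] and B5): 0.95486 × 0.84671 = 0.80849
Parallel ([0.77479] and [0.80849]): 1 − (1 − 0.77479)(1 − 0.80849) = 0.957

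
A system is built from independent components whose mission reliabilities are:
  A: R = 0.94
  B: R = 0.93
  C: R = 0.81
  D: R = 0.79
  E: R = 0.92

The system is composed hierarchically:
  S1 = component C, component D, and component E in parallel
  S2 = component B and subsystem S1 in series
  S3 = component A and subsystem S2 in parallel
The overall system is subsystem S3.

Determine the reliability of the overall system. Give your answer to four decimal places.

Parallel (C, D, and E): 1 − (1 − 0.810000)(1 − 0.790000)(1 − 0.920000) = 0.996808
Series (B and [0.996808]): 0.930000 × 0.996808 = 0.927031
Parallel (A and [0.927031]): 1 − (1 − 0.940000)(1 − 0.927031) = 0.9956

0.9956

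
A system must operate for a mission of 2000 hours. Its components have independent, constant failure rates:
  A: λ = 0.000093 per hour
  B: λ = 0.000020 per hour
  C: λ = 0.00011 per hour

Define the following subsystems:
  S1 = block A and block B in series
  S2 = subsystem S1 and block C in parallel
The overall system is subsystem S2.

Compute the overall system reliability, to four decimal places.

0.9601

R(A) = exp(−0.000093 × 2000) = 0.830274
R(B) = exp(−0.000020 × 2000) = 0.960789
R(C) = exp(−0.00011 × 2000) = 0.802519
Series (A and B): 0.830274 × 0.960789 = 0.797718
Parallel ([0.797718] and C): 1 − (1 − 0.797718)(1 − 0.802519) = 0.9601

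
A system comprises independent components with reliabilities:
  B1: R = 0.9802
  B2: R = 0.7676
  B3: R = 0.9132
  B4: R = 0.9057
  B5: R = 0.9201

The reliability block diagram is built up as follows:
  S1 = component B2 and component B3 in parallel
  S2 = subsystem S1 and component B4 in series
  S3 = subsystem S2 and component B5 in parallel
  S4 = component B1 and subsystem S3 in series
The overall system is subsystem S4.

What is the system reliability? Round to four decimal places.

0.9714

Parallel (B2 and B3): 1 − (1 − 0.767600)(1 − 0.913200) = 0.979828
Series ([0.979828] and B4): 0.979828 × 0.905700 = 0.887430
Parallel ([0.887430] and B5): 1 − (1 − 0.887430)(1 − 0.920100) = 0.991006
Series (B1 and [0.991006]): 0.980200 × 0.991006 = 0.9714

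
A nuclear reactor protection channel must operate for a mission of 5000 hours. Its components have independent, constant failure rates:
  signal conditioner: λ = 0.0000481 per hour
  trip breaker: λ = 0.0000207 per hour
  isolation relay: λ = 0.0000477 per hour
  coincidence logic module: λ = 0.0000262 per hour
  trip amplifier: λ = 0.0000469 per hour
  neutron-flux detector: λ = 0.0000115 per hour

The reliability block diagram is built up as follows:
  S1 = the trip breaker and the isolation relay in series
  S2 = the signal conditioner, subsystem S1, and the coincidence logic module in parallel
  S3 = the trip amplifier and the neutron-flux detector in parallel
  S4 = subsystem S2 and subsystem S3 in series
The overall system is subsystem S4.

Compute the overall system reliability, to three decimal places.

R(signal conditioner) = exp(−0.0000481 × 5000) = 0.78623
R(trip breaker) = exp(−0.0000207 × 5000) = 0.90168
R(isolation relay) = exp(−0.0000477 × 5000) = 0.78781
R(coincidence logic module) = exp(−0.0000262 × 5000) = 0.87722
R(trip amplifier) = exp(−0.0000469 × 5000) = 0.79097
R(neutron-flux detector) = exp(−0.0000115 × 5000) = 0.94412
Series (trip breaker and isolation relay): 0.90168 × 0.78781 = 0.71035
Parallel (signal conditioner, [0.71035], and coincidence logic module): 1 − (1 − 0.78623)(1 − 0.71035)(1 − 0.87722) = 0.99240
Parallel (trip amplifier and neutron-flux detector): 1 − (1 − 0.79097)(1 − 0.94412) = 0.98832
Series ([0.99240] and [0.98832]): 0.99240 × 0.98832 = 0.981

0.981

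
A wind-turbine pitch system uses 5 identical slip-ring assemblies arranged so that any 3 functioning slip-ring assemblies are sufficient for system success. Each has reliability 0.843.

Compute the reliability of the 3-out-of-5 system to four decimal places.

R = Σ_{i=3}^{5} C(5,i) p^i (1−p)^{5−i} with p = 0.843
C(5,3)·0.843^3·0.157^2 = 0.147667
C(5,4)·0.843^4·0.157^1 = 0.396442
C(5,5)·0.843^5·0.157^0 = 0.425734
Sum = 0.9698

0.9698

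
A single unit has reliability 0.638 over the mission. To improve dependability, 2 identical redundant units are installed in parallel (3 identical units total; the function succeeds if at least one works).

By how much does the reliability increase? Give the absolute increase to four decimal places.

R_before = 0.638
R_after = 1 − (1 − 0.638)^3 = 0.9526
ΔR = 0.9526 − 0.638 = 0.3146

0.3146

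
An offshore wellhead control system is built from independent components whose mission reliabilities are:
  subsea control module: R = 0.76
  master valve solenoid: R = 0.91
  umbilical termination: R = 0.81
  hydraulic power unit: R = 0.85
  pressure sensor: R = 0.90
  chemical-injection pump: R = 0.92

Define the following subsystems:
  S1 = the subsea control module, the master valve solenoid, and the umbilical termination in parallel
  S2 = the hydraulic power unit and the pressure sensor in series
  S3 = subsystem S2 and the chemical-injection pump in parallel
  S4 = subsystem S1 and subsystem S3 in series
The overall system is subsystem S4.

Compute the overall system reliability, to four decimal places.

0.9772

Parallel (subsea control module, master valve solenoid, and umbilical termination): 1 − (1 − 0.760000)(1 − 0.910000)(1 − 0.810000) = 0.995896
Series (hydraulic power unit and pressure sensor): 0.850000 × 0.900000 = 0.765000
Parallel ([0.765000] and chemical-injection pump): 1 − (1 − 0.765000)(1 − 0.920000) = 0.981200
Series ([0.995896] and [0.981200]): 0.995896 × 0.981200 = 0.9772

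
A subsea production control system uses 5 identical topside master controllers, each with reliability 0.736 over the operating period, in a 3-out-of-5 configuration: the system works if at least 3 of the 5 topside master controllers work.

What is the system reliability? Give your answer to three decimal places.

R = Σ_{i=3}^{5} C(5,i) p^i (1−p)^{5−i} with p = 0.736
C(5,3)·0.736^3·0.264^2 = 0.27787
C(5,4)·0.736^4·0.264^1 = 0.38733
C(5,5)·0.736^5·0.264^0 = 0.21597
Sum = 0.881

0.881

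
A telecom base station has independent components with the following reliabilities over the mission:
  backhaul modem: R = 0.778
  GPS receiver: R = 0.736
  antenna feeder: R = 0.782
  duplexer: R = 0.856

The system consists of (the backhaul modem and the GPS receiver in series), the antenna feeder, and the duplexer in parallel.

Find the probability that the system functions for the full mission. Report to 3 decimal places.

0.987

Series (backhaul modem and GPS receiver): 0.77800 × 0.73600 = 0.57261
Parallel ([0.57261], antenna feeder, and duplexer): 1 − (1 − 0.57261)(1 − 0.78200)(1 − 0.85600) = 0.987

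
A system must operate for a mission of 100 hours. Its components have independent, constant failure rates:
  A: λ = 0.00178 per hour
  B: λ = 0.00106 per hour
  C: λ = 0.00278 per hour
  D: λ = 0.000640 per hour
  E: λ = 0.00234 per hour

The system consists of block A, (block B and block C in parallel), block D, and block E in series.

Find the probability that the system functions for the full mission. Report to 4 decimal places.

0.6061

R(A) = exp(−0.00178 × 100) = 0.836942
R(B) = exp(−0.00106 × 100) = 0.899425
R(C) = exp(−0.00278 × 100) = 0.757297
R(D) = exp(−0.000640 × 100) = 0.938005
R(E) = exp(−0.00234 × 100) = 0.791362
Parallel (B and C): 1 − (1 − 0.899425)(1 − 0.757297) = 0.975590
Series (A, [0.975590], D, and E): 0.836942 × 0.975590 × 0.938005 × 0.791362 = 0.6061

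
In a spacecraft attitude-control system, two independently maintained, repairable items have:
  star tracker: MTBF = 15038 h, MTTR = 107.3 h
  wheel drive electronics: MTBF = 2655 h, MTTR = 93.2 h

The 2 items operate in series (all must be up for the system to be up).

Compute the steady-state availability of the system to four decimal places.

0.9592

A(star tracker) = MTBF/(MTBF+MTTR) = 15038/(15038+107.3) = 0.992915
A(wheel drive electronics) = MTBF/(MTBF+MTTR) = 2655/(2655+93.2) = 0.966087
Series availability: 0.992915 × 0.966087 = 0.9592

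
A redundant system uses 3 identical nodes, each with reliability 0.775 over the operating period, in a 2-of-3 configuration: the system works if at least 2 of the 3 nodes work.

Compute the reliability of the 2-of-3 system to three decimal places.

0.871

R = Σ_{i=2}^{3} C(3,i) p^i (1−p)^{3−i} with p = 0.775
C(3,2)·0.775^2·0.225^1 = 0.40542
C(3,3)·0.775^3·0.225^0 = 0.46548
Sum = 0.871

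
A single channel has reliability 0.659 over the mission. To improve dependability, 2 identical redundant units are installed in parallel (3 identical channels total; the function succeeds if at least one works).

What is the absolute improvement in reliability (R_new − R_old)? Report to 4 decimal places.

0.3013

R_before = 0.659
R_after = 1 − (1 − 0.659)^3 = 0.9603
ΔR = 0.9603 − 0.659 = 0.3013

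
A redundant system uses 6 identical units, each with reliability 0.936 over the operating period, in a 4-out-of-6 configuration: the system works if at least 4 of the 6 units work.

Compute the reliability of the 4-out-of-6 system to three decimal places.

0.995

R = Σ_{i=4}^{6} C(6,i) p^i (1−p)^{6−i} with p = 0.936
C(6,4)·0.936^4·0.064^2 = 0.04716
C(6,5)·0.936^5·0.064^1 = 0.27587
C(6,6)·0.936^6·0.064^0 = 0.67244
Sum = 0.995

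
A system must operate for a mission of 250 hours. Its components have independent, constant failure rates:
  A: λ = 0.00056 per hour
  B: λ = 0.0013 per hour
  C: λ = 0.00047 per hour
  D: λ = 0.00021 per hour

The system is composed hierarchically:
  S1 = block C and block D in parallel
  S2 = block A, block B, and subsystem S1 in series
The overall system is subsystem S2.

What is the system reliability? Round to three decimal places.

0.625

R(A) = exp(−0.00056 × 250) = 0.86936
R(B) = exp(−0.0013 × 250) = 0.72253
R(C) = exp(−0.00047 × 250) = 0.88914
R(D) = exp(−0.00021 × 250) = 0.94885
Parallel (C and D): 1 − (1 − 0.88914)(1 − 0.94885) = 0.99433
Series (A, B, and [0.99433]): 0.86936 × 0.72253 × 0.99433 = 0.625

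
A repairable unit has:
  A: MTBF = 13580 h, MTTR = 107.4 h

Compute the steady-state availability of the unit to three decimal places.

A(A) = MTBF/(MTBF+MTTR) = 13580/(13580+107.4) = 0.992

0.992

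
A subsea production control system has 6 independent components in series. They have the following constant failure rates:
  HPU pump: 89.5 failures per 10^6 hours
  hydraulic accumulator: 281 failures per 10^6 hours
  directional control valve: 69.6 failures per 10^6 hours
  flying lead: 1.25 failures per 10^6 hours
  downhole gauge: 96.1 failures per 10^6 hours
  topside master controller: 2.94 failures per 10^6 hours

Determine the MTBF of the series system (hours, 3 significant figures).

Series of exponential components: λ_sys = Σ λ_i
λ_sys = 0.0000895 + 0.000281 + 0.0000696 + 0.00000125 + 0.0000961 + 0.00000294 = 5.4039e-04 /h
MTBF = 1 / λ_sys = 1850 h

1850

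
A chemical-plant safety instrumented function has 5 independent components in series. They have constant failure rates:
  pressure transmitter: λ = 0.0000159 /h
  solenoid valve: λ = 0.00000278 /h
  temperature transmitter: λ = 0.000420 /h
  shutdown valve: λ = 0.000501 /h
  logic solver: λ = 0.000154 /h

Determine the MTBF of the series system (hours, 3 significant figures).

Series of exponential components: λ_sys = Σ λ_i
λ_sys = 0.0000159 + 0.00000278 + 0.000420 + 0.000501 + 0.000154 = 1.0937e-03 /h
MTBF = 1 / λ_sys = 914 h

914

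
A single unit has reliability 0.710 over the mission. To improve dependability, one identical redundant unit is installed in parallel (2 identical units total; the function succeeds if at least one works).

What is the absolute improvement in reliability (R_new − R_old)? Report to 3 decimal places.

0.206

R_before = 0.710
R_after = 1 − (1 − 0.710)^2 = 0.916
ΔR = 0.916 − 0.710 = 0.206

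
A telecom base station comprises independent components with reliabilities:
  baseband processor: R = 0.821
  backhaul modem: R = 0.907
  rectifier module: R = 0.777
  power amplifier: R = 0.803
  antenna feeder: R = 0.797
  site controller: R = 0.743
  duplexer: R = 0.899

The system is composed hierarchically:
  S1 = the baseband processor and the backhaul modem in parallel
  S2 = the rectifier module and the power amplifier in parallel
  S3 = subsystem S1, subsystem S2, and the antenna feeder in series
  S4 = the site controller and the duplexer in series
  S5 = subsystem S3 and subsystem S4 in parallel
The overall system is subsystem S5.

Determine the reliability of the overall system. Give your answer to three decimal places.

0.917

Parallel (baseband processor and backhaul modem): 1 − (1 − 0.82100)(1 − 0.90700) = 0.98335
Parallel (rectifier module and power amplifier): 1 − (1 − 0.77700)(1 − 0.80300) = 0.95607
Series ([0.98335], [0.95607], and antenna feeder): 0.98335 × 0.95607 × 0.79700 = 0.74930
Series (site controller and duplexer): 0.74300 × 0.89900 = 0.66796
Parallel ([0.74930] and [0.66796]): 1 − (1 − 0.74930)(1 − 0.66796) = 0.917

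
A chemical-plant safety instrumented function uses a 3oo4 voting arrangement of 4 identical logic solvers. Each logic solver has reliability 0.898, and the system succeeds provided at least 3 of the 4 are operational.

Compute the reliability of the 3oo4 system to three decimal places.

0.946

R = Σ_{i=3}^{4} C(4,i) p^i (1−p)^{4−i} with p = 0.898
C(4,3)·0.898^3·0.102^1 = 0.29545
C(4,4)·0.898^4·0.102^0 = 0.65029
Sum = 0.946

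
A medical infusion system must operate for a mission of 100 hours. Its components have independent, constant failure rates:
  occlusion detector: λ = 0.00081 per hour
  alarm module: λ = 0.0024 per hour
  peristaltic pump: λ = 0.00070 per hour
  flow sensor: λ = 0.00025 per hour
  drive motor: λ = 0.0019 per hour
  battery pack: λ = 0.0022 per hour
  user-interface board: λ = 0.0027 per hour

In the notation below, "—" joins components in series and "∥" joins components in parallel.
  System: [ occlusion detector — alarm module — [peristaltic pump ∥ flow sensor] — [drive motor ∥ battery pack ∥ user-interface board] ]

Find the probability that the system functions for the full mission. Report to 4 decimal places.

R(occlusion detector) = exp(−0.00081 × 100) = 0.922194
R(alarm module) = exp(−0.0024 × 100) = 0.786628
R(peristaltic pump) = exp(−0.00070 × 100) = 0.932394
R(flow sensor) = exp(−0.00025 × 100) = 0.975310
R(drive motor) = exp(−0.0019 × 100) = 0.826959
R(battery pack) = exp(−0.0022 × 100) = 0.802519
R(user-interface board) = exp(−0.0027 × 100) = 0.763379
Parallel (peristaltic pump and flow sensor): 1 − (1 − 0.932394)(1 − 0.975310) = 0.998331
Parallel (drive motor, battery pack, and user-interface board): 1 − (1 − 0.826959)(1 − 0.802519)(1 − 0.763379) = 0.991914
Series (occlusion detector, alarm module, [0.998331], and [0.991914]): 0.922194 × 0.786628 × 0.998331 × 0.991914 = 0.7184

0.7184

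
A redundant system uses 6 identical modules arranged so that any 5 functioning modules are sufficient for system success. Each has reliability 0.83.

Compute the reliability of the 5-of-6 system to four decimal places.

R = Σ_{i=5}^{6} C(6,i) p^i (1−p)^{6−i} with p = 0.83
C(6,5)·0.83^5·0.17^1 = 0.401782
C(6,6)·0.83^6·0.17^0 = 0.326940
Sum = 0.7287

0.7287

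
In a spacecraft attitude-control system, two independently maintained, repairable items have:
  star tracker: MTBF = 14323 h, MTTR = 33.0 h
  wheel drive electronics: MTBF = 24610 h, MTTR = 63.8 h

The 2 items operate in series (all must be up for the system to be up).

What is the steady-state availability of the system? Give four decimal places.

0.9951

A(star tracker) = MTBF/(MTBF+MTTR) = 14323/(14323+33.0) = 0.997701
A(wheel drive electronics) = MTBF/(MTBF+MTTR) = 24610/(24610+63.8) = 0.997414
Series availability: 0.997701 × 0.997414 = 0.9951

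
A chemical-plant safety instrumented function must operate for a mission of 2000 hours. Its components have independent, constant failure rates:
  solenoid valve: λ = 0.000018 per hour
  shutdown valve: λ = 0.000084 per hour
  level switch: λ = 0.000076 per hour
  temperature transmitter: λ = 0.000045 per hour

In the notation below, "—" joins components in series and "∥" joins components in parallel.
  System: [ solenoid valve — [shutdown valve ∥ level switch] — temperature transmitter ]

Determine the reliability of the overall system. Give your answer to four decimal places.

R(solenoid valve) = exp(−0.000018 × 2000) = 0.964640
R(shutdown valve) = exp(−0.000084 × 2000) = 0.845354
R(level switch) = exp(−0.000076 × 2000) = 0.858988
R(temperature transmitter) = exp(−0.000045 × 2000) = 0.913931
Parallel (shutdown valve and level switch): 1 − (1 − 0.845354)(1 − 0.858988) = 0.978193
Series (solenoid valve, [0.978193], and temperature transmitter): 0.964640 × 0.978193 × 0.913931 = 0.8624

0.8624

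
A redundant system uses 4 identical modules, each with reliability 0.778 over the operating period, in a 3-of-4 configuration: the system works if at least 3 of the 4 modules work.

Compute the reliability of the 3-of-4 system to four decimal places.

R = Σ_{i=3}^{4} C(4,i) p^i (1−p)^{4−i} with p = 0.778
C(4,3)·0.778^3·0.222^1 = 0.418169
C(4,4)·0.778^4·0.222^0 = 0.366369
Sum = 0.7845

0.7845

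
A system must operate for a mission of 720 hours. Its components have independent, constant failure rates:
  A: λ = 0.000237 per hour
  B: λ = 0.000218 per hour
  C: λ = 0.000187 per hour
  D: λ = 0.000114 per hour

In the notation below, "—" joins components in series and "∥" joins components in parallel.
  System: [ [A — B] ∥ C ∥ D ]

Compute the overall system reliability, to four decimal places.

R(A) = exp(−0.000237 × 720) = 0.843125
R(B) = exp(−0.000218 × 720) = 0.854738
R(C) = exp(−0.000187 × 720) = 0.874031
R(D) = exp(−0.000114 × 720) = 0.921198
Series (A and B): 0.843125 × 0.854738 = 0.720651
Parallel ([0.720651], C, and D): 1 − (1 − 0.720651)(1 − 0.874031)(1 − 0.921198) = 0.9972

0.9972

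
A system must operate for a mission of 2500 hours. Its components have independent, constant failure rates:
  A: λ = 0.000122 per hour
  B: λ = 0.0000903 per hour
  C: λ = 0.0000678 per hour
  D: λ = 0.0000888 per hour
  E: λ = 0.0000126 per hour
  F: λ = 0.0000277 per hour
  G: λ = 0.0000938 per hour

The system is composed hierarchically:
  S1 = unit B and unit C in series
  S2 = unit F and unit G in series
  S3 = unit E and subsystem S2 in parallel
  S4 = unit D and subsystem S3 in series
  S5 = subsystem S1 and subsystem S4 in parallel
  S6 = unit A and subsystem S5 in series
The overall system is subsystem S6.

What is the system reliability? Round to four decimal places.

0.6876

R(A) = exp(−0.000122 × 2500) = 0.737123
R(B) = exp(−0.0000903 × 2500) = 0.797918
R(C) = exp(−0.0000678 × 2500) = 0.844087
R(D) = exp(−0.0000888 × 2500) = 0.800915
R(E) = exp(−0.0000126 × 2500) = 0.968991
R(F) = exp(−0.0000277 × 2500) = 0.933093
R(G) = exp(−0.0000938 × 2500) = 0.790966
Series (B and C): 0.797918 × 0.844087 = 0.673512
Series (F and G): 0.933093 × 0.790966 = 0.738045
Parallel (E and [0.738045]): 1 − (1 − 0.968991)(1 − 0.738045) = 0.991877
Series (D and [0.991877]): 0.800915 × 0.991877 = 0.794409
Parallel ([0.673512] and [0.794409]): 1 − (1 − 0.673512)(1 − 0.794409) = 0.932877
Series (A and [0.932877]): 0.737123 × 0.932877 = 0.6876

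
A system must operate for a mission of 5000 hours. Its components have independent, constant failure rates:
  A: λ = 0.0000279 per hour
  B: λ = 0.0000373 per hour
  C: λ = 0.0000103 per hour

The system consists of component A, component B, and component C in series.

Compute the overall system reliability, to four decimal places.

0.6856

R(A) = exp(−0.0000279 × 5000) = 0.869793
R(B) = exp(−0.0000373 × 5000) = 0.829859
R(C) = exp(−0.0000103 × 5000) = 0.949804
Series (A, B, and C): 0.869793 × 0.829859 × 0.949804 = 0.6856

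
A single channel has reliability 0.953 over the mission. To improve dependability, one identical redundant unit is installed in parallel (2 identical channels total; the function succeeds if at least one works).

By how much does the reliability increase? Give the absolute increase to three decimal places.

R_before = 0.953
R_after = 1 − (1 − 0.953)^2 = 0.998
ΔR = 0.998 − 0.953 = 0.045

0.045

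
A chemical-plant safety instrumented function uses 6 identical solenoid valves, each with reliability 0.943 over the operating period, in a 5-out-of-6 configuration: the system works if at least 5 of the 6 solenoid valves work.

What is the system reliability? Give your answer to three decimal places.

R = Σ_{i=5}^{6} C(6,i) p^i (1−p)^{6−i} with p = 0.943
C(6,5)·0.943^5·0.057^1 = 0.25503
C(6,6)·0.943^6·0.057^0 = 0.70319
Sum = 0.958

0.958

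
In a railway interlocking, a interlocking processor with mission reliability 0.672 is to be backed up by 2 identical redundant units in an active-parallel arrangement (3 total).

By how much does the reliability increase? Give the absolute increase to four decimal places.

R_before = 0.672
R_after = 1 − (1 − 0.672)^3 = 0.9647
ΔR = 0.9647 − 0.672 = 0.2927

0.2927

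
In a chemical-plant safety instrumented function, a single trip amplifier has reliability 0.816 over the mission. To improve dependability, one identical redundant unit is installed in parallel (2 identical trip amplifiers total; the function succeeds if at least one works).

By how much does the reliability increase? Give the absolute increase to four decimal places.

0.1501

R_before = 0.816
R_after = 1 − (1 − 0.816)^2 = 0.9661
ΔR = 0.9661 − 0.816 = 0.1501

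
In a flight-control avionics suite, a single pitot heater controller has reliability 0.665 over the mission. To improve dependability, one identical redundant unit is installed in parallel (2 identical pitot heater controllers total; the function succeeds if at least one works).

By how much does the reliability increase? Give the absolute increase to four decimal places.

0.2228

R_before = 0.665
R_after = 1 − (1 − 0.665)^2 = 0.8878
ΔR = 0.8878 − 0.665 = 0.2228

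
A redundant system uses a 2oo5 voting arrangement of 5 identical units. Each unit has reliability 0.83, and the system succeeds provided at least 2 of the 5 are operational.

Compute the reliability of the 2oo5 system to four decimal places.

0.9964

R = Σ_{i=2}^{5} C(5,i) p^i (1−p)^{5−i} with p = 0.83
C(5,2)·0.83^2·0.17^3 = 0.033846
C(5,3)·0.83^3·0.17^2 = 0.165246
C(5,4)·0.83^4·0.17^1 = 0.403396
C(5,5)·0.83^5·0.17^0 = 0.393904
Sum = 0.9964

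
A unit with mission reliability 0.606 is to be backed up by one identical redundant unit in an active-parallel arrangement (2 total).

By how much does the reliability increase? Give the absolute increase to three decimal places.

0.239

R_before = 0.606
R_after = 1 − (1 − 0.606)^2 = 0.845
ΔR = 0.845 − 0.606 = 0.239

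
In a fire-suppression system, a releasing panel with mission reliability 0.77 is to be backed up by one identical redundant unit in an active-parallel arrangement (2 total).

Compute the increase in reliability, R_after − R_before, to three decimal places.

R_before = 0.77
R_after = 1 − (1 − 0.77)^2 = 0.947
ΔR = 0.947 − 0.77 = 0.177

0.177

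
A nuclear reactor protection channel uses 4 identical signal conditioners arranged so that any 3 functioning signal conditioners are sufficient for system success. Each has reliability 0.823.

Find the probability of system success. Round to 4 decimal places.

R = Σ_{i=3}^{4} C(4,i) p^i (1−p)^{4−i} with p = 0.823
C(4,3)·0.823^3·0.177^1 = 0.394669
C(4,4)·0.823^4·0.177^0 = 0.458775
Sum = 0.8534

0.8534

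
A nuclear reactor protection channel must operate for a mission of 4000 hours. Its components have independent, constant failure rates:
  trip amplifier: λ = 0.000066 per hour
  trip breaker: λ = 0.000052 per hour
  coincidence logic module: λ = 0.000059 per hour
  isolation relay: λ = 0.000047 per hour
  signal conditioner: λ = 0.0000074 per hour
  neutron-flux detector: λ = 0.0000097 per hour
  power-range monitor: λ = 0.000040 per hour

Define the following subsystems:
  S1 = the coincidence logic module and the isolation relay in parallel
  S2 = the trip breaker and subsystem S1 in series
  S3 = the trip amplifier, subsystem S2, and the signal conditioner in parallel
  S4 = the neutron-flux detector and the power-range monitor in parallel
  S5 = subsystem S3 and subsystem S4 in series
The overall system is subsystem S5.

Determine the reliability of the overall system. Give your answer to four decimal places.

R(trip amplifier) = exp(−0.000066 × 4000) = 0.767974
R(trip breaker) = exp(−0.000052 × 4000) = 0.812207
R(coincidence logic module) = exp(−0.000059 × 4000) = 0.789781
R(isolation relay) = exp(−0.000047 × 4000) = 0.828615
R(signal conditioner) = exp(−0.0000074 × 4000) = 0.970834
R(neutron-flux detector) = exp(−0.0000097 × 4000) = 0.961943
R(power-range monitor) = exp(−0.000040 × 4000) = 0.852144
Parallel (coincidence logic module and isolation relay): 1 − (1 − 0.789781)(1 − 0.828615) = 0.963972
Series (trip breaker and [0.963972]): 0.812207 × 0.963972 = 0.782945
Parallel (trip amplifier, [0.782945], and signal conditioner): 1 − (1 − 0.767974)(1 − 0.782945)(1 − 0.970834) = 0.998531
Parallel (neutron-flux detector and power-range monitor): 1 − (1 − 0.961943)(1 − 0.852144) = 0.994373
Series ([0.998531] and [0.994373]): 0.998531 × 0.994373 = 0.9929

0.9929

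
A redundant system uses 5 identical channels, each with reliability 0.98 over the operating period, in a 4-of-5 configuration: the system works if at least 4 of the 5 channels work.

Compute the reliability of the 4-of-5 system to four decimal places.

0.9962

R = Σ_{i=4}^{5} C(5,i) p^i (1−p)^{5−i} with p = 0.98
C(5,4)·0.98^4·0.02^1 = 0.092237
C(5,5)·0.98^5·0.02^0 = 0.903921
Sum = 0.9962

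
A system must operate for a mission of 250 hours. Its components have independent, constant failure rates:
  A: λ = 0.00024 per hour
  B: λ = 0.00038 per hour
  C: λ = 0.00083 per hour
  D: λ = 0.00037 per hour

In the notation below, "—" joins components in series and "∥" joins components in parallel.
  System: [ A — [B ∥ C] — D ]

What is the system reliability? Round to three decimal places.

0.844

R(A) = exp(−0.00024 × 250) = 0.94176
R(B) = exp(−0.00038 × 250) = 0.90937
R(C) = exp(−0.00083 × 250) = 0.81261
R(D) = exp(−0.00037 × 250) = 0.91165
Parallel (B and C): 1 − (1 − 0.90937)(1 − 0.81261) = 0.98302
Series (A, [0.98302], and D): 0.94176 × 0.98302 × 0.91165 = 0.844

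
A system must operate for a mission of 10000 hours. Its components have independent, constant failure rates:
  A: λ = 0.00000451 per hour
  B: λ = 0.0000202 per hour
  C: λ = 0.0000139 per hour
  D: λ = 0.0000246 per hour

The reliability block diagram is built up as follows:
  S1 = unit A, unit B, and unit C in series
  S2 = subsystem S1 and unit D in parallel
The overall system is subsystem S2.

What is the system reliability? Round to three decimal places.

0.930

R(A) = exp(−0.00000451 × 10000) = 0.95590
R(B) = exp(−0.0000202 × 10000) = 0.81709
R(C) = exp(−0.0000139 × 10000) = 0.87023
R(D) = exp(−0.0000246 × 10000) = 0.78192
Series (A, B, and C): 0.95590 × 0.81709 × 0.87023 = 0.67970
Parallel ([0.67970] and D): 1 − (1 − 0.67970)(1 − 0.78192) = 0.930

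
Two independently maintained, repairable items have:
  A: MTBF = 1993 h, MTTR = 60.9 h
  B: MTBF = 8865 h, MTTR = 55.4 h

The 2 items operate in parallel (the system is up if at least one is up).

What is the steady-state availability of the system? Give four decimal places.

0.9998

A(A) = MTBF/(MTBF+MTTR) = 1993/(1993+60.9) = 0.970349
A(B) = MTBF/(MTBF+MTTR) = 8865/(8865+55.4) = 0.993790
Parallel availability: 1 − (1 − 0.970349)(1 − 0.993790) = 0.9998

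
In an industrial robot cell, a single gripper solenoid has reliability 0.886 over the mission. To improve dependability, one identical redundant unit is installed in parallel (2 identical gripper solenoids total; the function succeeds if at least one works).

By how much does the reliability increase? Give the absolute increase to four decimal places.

0.1010

R_before = 0.886
R_after = 1 − (1 − 0.886)^2 = 0.9870
ΔR = 0.9870 − 0.886 = 0.1010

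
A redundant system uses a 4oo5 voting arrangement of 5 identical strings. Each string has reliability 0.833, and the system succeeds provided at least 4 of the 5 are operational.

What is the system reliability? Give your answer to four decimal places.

0.8031

R = Σ_{i=4}^{5} C(5,i) p^i (1−p)^{5−i} with p = 0.833
C(5,4)·0.833^4·0.167^1 = 0.402037
C(5,5)·0.833^5·0.167^0 = 0.401074
Sum = 0.8031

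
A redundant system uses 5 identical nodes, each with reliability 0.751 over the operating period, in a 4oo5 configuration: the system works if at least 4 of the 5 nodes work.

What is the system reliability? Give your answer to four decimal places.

R = Σ_{i=4}^{5} C(5,i) p^i (1−p)^{5−i} with p = 0.751
C(5,4)·0.751^4·0.249^1 = 0.396031
C(5,5)·0.751^5·0.249^0 = 0.238891
Sum = 0.6349

0.6349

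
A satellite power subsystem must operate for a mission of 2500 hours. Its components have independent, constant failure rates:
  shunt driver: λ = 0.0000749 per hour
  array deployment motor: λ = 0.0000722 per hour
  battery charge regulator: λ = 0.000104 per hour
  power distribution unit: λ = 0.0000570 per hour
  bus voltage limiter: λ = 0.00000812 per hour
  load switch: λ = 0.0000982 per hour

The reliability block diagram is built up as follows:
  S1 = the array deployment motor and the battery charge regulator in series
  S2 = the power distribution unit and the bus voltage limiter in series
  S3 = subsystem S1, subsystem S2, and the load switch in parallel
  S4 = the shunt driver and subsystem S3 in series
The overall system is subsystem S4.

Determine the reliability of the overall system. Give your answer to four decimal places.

R(shunt driver) = exp(−0.0000749 × 2500) = 0.829236
R(array deployment motor) = exp(−0.0000722 × 2500) = 0.834853
R(battery charge regulator) = exp(−0.000104 × 2500) = 0.771052
R(power distribution unit) = exp(−0.0000570 × 2500) = 0.867188
R(bus voltage limiter) = exp(−0.00000812 × 2500) = 0.979905
R(load switch) = exp(−0.0000982 × 2500) = 0.782313
Series (array deployment motor and battery charge regulator): 0.834853 × 0.771052 = 0.643715
Series (power distribution unit and bus voltage limiter): 0.867188 × 0.979905 = 0.849762
Parallel ([0.643715], [0.849762], and load switch): 1 − (1 − 0.643715)(1 − 0.849762)(1 − 0.782313) = 0.988348
Series (shunt driver and [0.988348]): 0.829236 × 0.988348 = 0.8196

0.8196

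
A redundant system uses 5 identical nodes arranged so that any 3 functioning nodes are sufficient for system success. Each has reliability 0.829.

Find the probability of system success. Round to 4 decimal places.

0.9619

R = Σ_{i=3}^{5} C(5,i) p^i (1−p)^{5−i} with p = 0.829
C(5,3)·0.829^3·0.171^2 = 0.166593
C(5,4)·0.829^4·0.171^1 = 0.403817
C(5,5)·0.829^5·0.171^0 = 0.391537
Sum = 0.9619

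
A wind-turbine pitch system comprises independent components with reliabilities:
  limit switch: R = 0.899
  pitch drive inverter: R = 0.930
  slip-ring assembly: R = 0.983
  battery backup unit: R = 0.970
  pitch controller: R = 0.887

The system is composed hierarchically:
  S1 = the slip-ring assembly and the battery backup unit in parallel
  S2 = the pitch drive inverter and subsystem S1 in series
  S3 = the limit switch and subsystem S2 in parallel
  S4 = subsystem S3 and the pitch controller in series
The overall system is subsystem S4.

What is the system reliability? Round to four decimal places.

Parallel (slip-ring assembly and battery backup unit): 1 − (1 − 0.983000)(1 − 0.970000) = 0.999490
Series (pitch drive inverter and [0.999490]): 0.930000 × 0.999490 = 0.929526
Parallel (limit switch and [0.929526]): 1 − (1 − 0.899000)(1 − 0.929526) = 0.992882
Series ([0.992882] and pitch controller): 0.992882 × 0.887000 = 0.8807

0.8807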